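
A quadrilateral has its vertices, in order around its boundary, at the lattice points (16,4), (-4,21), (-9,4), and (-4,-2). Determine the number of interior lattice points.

286

Using the shoelace formula, 2A = |(16·21 − (-4)·4) + ((-4)·4 − (-9)·21) + ((-9)·(-2) − (-4)·4) + ((-4)·4 − 16·(-2))| = 575, so the area is 287.5.
Along each edge there are gcd(|Δx|,|Δy|)+1 lattice points, so counting each shared vertex once the boundary has gcd(20,17) + gcd(5,17) + gcd(5,6) + gcd(20,6) = 1+1+1+2 = 5.
Pick's theorem gives I = A − B/2 + 1 = 287.5 − 5/2 + 1 = 286.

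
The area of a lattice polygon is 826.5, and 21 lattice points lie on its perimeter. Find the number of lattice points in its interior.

Pick's theorem A = I + B/2 − 1 rearranges to I = A − B/2 + 1 = 826.5 − 21/2 + 1 = 817.

817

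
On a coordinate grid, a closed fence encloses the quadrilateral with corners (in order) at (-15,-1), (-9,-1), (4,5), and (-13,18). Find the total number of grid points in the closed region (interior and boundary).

198

By the shoelace formula, twice the signed area is |[(-15)·(-1) − (-9)·(-1)] + [(-9)·5 − 4·(-1)] + [4·18 − (-13)·5] + [(-13)·(-1) − (-15)·18]| = 385, so the area is 192.5.
The number of boundary lattice points is Σ gcd(|Δx|,|Δy|) = gcd(6,0) + gcd(13,6) + gcd(17,13) + gcd(2,19) = 6+1+1+1 = 9.
Pick's theorem gives I = A − B/2 + 1 = 192.5 − 9/2 + 1 = 189, so the closed region contains I + B = 189 + 9 = 198 lattice points.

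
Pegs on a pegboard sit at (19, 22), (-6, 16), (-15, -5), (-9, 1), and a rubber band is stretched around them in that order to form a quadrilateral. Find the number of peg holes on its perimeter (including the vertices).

Along each edge there are gcd(|Δx|,|Δy|)+1 lattice points, so counting each shared vertex once the boundary has gcd(25,6) + gcd(9,21) + gcd(6,6) + gcd(28,21) = 1+3+6+7 = 17.

17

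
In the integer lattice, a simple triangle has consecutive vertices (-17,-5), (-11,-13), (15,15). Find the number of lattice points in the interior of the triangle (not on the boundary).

185

By the shoelace formula, twice the signed area is |[(-17)·(-13) − (-11)·(-5)] + [(-11)·15 − 15·(-13)] + [15·(-5) − (-17)·15]| = 376, so the area is 188.
Summing gcd(|Δx|,|Δy|) over the edges gives the boundary count: gcd(6,8) + gcd(26,28) + gcd(32,20) = 2+2+4 = 8.
Pick's theorem gives I = A − B/2 + 1 = 188 − 8/2 + 1 = 185.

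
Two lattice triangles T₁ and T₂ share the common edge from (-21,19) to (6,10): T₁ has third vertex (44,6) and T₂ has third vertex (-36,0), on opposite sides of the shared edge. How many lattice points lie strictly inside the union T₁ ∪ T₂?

The union is the simple quadrilateral with vertices (-21,19), (44,6), (6,10), (-36,0) in order.
By the shoelace formula, twice the signed area is |[(-21)·6 − 44·19] + [44·10 − 6·6] + [6·0 − (-36)·10] + [(-36)·19 − (-21)·0]| = 882, so the area is 441.
Along each edge there are gcd(|Δx|,|Δy|)+1 lattice points, so counting each shared vertex once the boundary has gcd(65,13) + gcd(38,4) + gcd(42,10) + gcd(15,19) = 13+2+2+1 = 18.
By Pick's theorem I = A − B/2 + 1 = 441 − 18/2 + 1 = 433.

433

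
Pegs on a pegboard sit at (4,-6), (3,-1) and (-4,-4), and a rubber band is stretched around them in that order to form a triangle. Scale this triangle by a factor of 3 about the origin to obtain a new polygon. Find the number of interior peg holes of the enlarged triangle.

166

By the shoelace formula, twice the signed area is |[4·(-1) − 3·(-6)] + [3·(-4) − (-4)·(-1)] + [(-4)·(-6) − 4·(-4)]| = 38, so the area is 19.
Along each edge there are gcd(|Δx|,|Δy|)+1 lattice points, so counting each shared vertex once the boundary has gcd(1,5) + gcd(7,3) + gcd(8,2) = 1+1+2 = 4.
Scaling by 3 multiplies the area by 3² = 9 (so the new area is 171) and multiplies the boundary lattice-point count by 3, giving 12.
By Pick's theorem, the interior count of the dilated polygon is 171 − 12/2 + 1 = 166.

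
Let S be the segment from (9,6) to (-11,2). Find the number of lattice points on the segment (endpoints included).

The number of lattice points on a segment between lattice points is gcd(|Δx|,|Δy|) + 1 = gcd(20,4) + 1 = 4 + 1 = 5.

5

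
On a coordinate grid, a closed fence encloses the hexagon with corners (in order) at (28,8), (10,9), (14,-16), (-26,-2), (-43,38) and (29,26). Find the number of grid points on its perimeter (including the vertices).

18

Along each edge there are gcd(|Δx|,|Δy|)+1 lattice points, so counting each shared vertex once the boundary has gcd(18,1) + gcd(4,25) + gcd(40,14) + gcd(17,40) + gcd(72,12) + gcd(1,18) = 1+1+2+1+12+1 = 18.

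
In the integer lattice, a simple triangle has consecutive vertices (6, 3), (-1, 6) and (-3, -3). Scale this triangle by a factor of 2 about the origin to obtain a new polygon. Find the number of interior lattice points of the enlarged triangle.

Using the shoelace formula, 2A = |[6·6 − (-1)·3] + [(-1)·(-3) − (-3)·6] + [(-3)·3 − 6·(-3)]| = 69, so the area is 69/2.
The number of boundary lattice points is Σ gcd(|Δx|,|Δy|) = gcd(7,3) + gcd(2,9) + gcd(9,6) = 1+1+3 = 5.
Scaling by 2 multiplies the area by 2² = 4 (so the new area is 138) and multiplies the boundary lattice-point count by 2, giving 10.
By Pick's theorem, the interior count of the dilated polygon is 138 − 10/2 + 1 = 134.

134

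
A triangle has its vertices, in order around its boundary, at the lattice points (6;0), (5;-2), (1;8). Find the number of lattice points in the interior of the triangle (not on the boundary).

The shoelace formula gives twice the area as |(6·(-2) − 5·0) + (5·8 − 1·(-2)) + (1·0 − 6·8)| = 18, so the area is 9.
Along each edge there are gcd(|Δx|,|Δy|)+1 lattice points, so counting each shared vertex once the boundary has gcd(1,2) + gcd(4,10) + gcd(5,8) = 1+2+1 = 4.
By Pick's theorem A = I + B/2 − 1, so I = 9 − 4/2 + 1 = 8.

8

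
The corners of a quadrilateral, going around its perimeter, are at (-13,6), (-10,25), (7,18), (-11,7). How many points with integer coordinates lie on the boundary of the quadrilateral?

4

The number of boundary lattice points is Σ gcd(|Δx|,|Δy|) = gcd(3,19) + gcd(17,7) + gcd(18,11) + gcd(2,1) = 1+1+1+1 = 4.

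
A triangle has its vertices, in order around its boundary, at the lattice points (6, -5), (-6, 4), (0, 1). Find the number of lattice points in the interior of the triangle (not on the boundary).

4

Using the shoelace formula, 2A = |[6·4 − (-6)·(-5)] + [(-6)·1 − 0·4] + [0·(-5) − 6·1]| = 18, so the area is 9.
The number of boundary lattice points is Σ gcd(|Δx|,|Δy|) = gcd(12,9) + gcd(6,3) + gcd(6,6) = 3+3+6 = 12.
By Pick's theorem A = I + B/2 − 1, so I = 9 − 12/2 + 1 = 4.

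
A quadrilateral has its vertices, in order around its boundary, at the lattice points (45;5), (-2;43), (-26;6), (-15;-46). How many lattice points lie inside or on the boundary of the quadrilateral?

Using the shoelace formula, 2A = |(45·43 − (-2)·5) + ((-2)·6 − (-26)·43) + ((-26)·(-46) − (-15)·6) + ((-15)·5 − 45·(-46))| = 6332, so the area is 3166.
Summing gcd(|Δx|,|Δy|) over the edges gives the boundary count: gcd(47,38) + gcd(24,37) + gcd(11,52) + gcd(60,51) = 1+1+1+3 = 6.
Pick's theorem gives I = A − B/2 + 1 = 3166 − 6/2 + 1 = 3164, so the closed region contains I + B = 3164 + 6 = 3170 lattice points.

3170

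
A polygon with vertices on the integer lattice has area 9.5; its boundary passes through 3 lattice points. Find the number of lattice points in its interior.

Pick's theorem A = I + B/2 − 1 rearranges to I = A − B/2 + 1 = 9.5 − 3/2 + 1 = 9.

9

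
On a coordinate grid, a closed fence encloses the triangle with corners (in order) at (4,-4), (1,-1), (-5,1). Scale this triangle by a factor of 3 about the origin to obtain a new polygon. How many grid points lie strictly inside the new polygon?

46

By the shoelace formula, twice the signed area is |[4·(-1) − 1·(-4)] + [1·1 − (-5)·(-1)] + [(-5)·(-4) − 4·1]| = 12, so the area is 6.
The number of boundary lattice points is Σ gcd(|Δx|,|Δy|) = gcd(3,3) + gcd(6,2) + gcd(9,5) = 3+2+1 = 6.
Scaling by 3 multiplies the area by 3² = 9 (so the new area is 54) and multiplies the boundary lattice-point count by 3, giving 18.
By Pick's theorem, the interior count of the dilated polygon is 54 − 18/2 + 1 = 46.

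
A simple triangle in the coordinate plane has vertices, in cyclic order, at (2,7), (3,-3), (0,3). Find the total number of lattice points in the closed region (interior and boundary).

By the shoelace formula, twice the signed area is |(2·(-3) − 3·7) + (3·3 − 0·(-3)) + (0·7 − 2·3)| = 24, so the area is 12.
The number of boundary lattice points is Σ gcd(|Δx|,|Δy|) = gcd(1,10) + gcd(3,6) + gcd(2,4) = 1+3+2 = 6.
Pick's theorem gives I = A − B/2 + 1 = 12 − 6/2 + 1 = 10, so the closed region contains I + B = 10 + 6 = 16 lattice points.

16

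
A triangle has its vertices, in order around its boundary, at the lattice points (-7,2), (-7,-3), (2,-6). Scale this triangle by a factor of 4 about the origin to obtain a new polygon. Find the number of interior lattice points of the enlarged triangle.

Using the shoelace formula, 2A = |[(-7)·(-3) − (-7)·2] + [(-7)·(-6) − 2·(-3)] + [2·2 − (-7)·(-6)]| = 45, so the area is 22.5.
Summing gcd(|Δx|,|Δy|) over the edges gives the boundary count: gcd(0,5) + gcd(9,3) + gcd(9,8) = 5+3+1 = 9.
Scaling by 4 multiplies the area by 4² = 16 (so the new area is 360) and multiplies the boundary lattice-point count by 4, giving 36.
By Pick's theorem, the interior count of the dilated polygon is 360 − 36/2 + 1 = 343.

343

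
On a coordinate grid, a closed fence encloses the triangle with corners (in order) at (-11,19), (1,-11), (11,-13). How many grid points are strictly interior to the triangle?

By the shoelace formula, twice the signed area is |((-11)·(-11) − 1·19) + (1·(-13) − 11·(-11)) + (11·19 − (-11)·(-13))| = 276, so the area is 138.
Along each edge there are gcd(|Δx|,|Δy|)+1 lattice points, so counting each shared vertex once the boundary has gcd(12,30) + gcd(10,2) + gcd(22,32) = 6+2+2 = 10.
Pick's theorem gives I = A − B/2 + 1 = 138 − 10/2 + 1 = 134.

134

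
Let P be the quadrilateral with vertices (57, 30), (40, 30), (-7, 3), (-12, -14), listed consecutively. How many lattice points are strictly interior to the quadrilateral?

697

The shoelace formula gives twice the area as |[57·30 − 40·30] + [40·3 − (-7)·30] + [(-7)·(-14) − (-12)·3] + [(-12)·30 − 57·(-14)]| = 1412, so the area is 706.
Summing gcd(|Δx|,|Δy|) over the edges gives the boundary count: gcd(17,0) + gcd(47,27) + gcd(5,17) + gcd(69,44) = 17+1+1+1 = 20.
By Pick's theorem A = I + B/2 − 1, so I = 706 − 20/2 + 1 = 697.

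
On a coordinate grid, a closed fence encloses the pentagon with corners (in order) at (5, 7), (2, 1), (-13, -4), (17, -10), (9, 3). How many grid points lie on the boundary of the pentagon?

19

Summing gcd(|Δx|,|Δy|) over the edges gives the boundary count: gcd(3,6) + gcd(15,5) + gcd(30,6) + gcd(8,13) + gcd(4,4) = 3+5+6+1+4 = 19.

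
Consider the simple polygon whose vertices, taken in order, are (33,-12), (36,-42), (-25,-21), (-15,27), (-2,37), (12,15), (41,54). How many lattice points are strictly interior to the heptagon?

3478

By the shoelace formula, twice the signed area is |[33·(-42) − 36·(-12)] + [36·(-21) − (-25)·(-42)] + [(-25)·27 − (-15)·(-21)] + [(-15)·37 − (-2)·27] + [(-2)·15 − 12·37] + [12·54 − 41·15] + [41·(-12) − 33·54]| = 6966, so the area is 3483.
The number of boundary lattice points is Σ gcd(|Δx|,|Δy|) = gcd(3,30) + gcd(61,21) + gcd(10,48) + gcd(13,10) + gcd(14,22) + gcd(29,39) + gcd(8,66) = 3+1+2+1+2+1+2 = 12.
By Pick's theorem A = I + B/2 − 1, so I = 3483 − 12/2 + 1 = 3478.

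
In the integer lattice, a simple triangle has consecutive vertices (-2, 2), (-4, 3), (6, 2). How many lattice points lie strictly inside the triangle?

By the shoelace formula, twice the signed area is |[(-2)·3 − (-4)·2] + [(-4)·2 − 6·3] + [6·2 − (-2)·2]| = 8, so the area is 4.
Summing gcd(|Δx|,|Δy|) over the edges gives the boundary count: gcd(2,1) + gcd(10,1) + gcd(8,0) = 1+1+8 = 10.
Pick's theorem gives I = A − B/2 + 1 = 4 − 10/2 + 1 = 0.

0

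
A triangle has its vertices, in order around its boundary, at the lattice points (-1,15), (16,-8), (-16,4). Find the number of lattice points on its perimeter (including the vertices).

6

The number of boundary lattice points is Σ gcd(|Δx|,|Δy|) = gcd(17,23) + gcd(32,12) + gcd(15,11) = 1+4+1 = 6.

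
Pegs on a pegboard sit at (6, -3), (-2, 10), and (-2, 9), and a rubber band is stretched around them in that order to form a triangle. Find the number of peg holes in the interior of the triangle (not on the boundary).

By the shoelace formula, twice the signed area is |[6·10 − (-2)·(-3)] + [(-2)·9 − (-2)·10] + [(-2)·(-3) − 6·9]| = 8, so the area is 4.
Along each edge there are gcd(|Δx|,|Δy|)+1 lattice points, so counting each shared vertex once the boundary has gcd(8,13) + gcd(0,1) + gcd(8,12) = 1+1+4 = 6.
By Pick's theorem A = I + B/2 − 1, so I = 4 − 6/2 + 1 = 2.

2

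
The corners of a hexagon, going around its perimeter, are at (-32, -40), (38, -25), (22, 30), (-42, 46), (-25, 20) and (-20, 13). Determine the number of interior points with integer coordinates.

The shoelace formula gives twice the area as |[(-32)·(-25) − 38·(-40)] + [38·30 − 22·(-25)] + [22·46 − (-42)·30] + [(-42)·20 − (-25)·46] + [(-25)·13 − (-20)·20] + [(-20)·(-40) − (-32)·13]| = 7883, so the area is 7883/2.
Summing gcd(|Δx|,|Δy|) over the edges gives the boundary count: gcd(70,15) + gcd(16,55) + gcd(64,16) + gcd(17,26) + gcd(5,7) + gcd(12,53) = 5+1+16+1+1+1 = 25.
By Pick's theorem A = I + B/2 − 1, so I = 7883/2 − 25/2 + 1 = 3930.

3930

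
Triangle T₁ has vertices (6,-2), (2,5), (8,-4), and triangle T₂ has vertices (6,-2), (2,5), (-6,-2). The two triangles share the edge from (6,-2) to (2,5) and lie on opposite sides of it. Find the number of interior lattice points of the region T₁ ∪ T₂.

37

The union is the simple quadrilateral with vertices (6,-2), (8,-4), (2,5), (-6,-2) in order.
By the shoelace formula, twice the signed area is |[6·(-4) − 8·(-2)] + [8·5 − 2·(-4)] + [2·(-2) − (-6)·5] + [(-6)·(-2) − 6·(-2)]| = 90, so the area is 45.
Summing gcd(|Δx|,|Δy|) over the edges gives the boundary count: gcd(2,2) + gcd(6,9) + gcd(8,7) + gcd(12,0) = 2+3+1+12 = 18.
By Pick's theorem I = A − B/2 + 1 = 45 − 18/2 + 1 = 37.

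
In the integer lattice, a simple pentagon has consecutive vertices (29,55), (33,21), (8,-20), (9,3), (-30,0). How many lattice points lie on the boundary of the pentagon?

8

The number of boundary lattice points is Σ gcd(|Δx|,|Δy|) = gcd(4,34) + gcd(25,41) + gcd(1,23) + gcd(39,3) + gcd(59,55) = 2+1+1+3+1 = 8.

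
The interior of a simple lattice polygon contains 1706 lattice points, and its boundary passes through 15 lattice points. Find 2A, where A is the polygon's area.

Pick's theorem states A = I + B/2 − 1, so A = 1706 + 15/2 − 1 = 3425/2.
Hence 2A = 3425.

3425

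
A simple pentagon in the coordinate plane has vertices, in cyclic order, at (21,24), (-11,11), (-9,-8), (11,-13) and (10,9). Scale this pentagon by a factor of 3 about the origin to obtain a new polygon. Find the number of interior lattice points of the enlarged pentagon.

The shoelace formula gives twice the area as |(21·11 − (-11)·24) + ((-11)·(-8) − (-9)·11) + ((-9)·(-13) − 11·(-8)) + (11·9 − 10·(-13)) + (10·24 − 21·9)| = 1167, so the area is 583.5.
Summing gcd(|Δx|,|Δy|) over the edges gives the boundary count: gcd(32,13) + gcd(2,19) + gcd(20,5) + gcd(1,22) + gcd(11,15) = 1+1+5+1+1 = 9.
Scaling by 3 multiplies the area by 3² = 9 (so the new area is 5251.5) and multiplies the boundary lattice-point count by 3, giving 27.
By Pick's theorem, the interior count of the dilated polygon is 5251.5 − 27/2 + 1 = 5239.

5239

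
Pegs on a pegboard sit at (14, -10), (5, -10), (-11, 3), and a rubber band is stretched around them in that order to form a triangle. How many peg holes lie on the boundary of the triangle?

Along each edge there are gcd(|Δx|,|Δy|)+1 lattice points, so counting each shared vertex once the boundary has gcd(9,0) + gcd(16,13) + gcd(25,13) = 9+1+1 = 11.

11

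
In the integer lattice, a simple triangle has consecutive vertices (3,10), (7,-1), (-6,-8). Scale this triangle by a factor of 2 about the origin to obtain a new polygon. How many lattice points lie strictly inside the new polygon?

332

The shoelace formula gives twice the area as |[3·(-1) − 7·10] + [7·(-8) − (-6)·(-1)] + [(-6)·10 − 3·(-8)]| = 171, so the area is 85.5.
The number of boundary lattice points is Σ gcd(|Δx|,|Δy|) = gcd(4,11) + gcd(13,7) + gcd(9,18) = 1+1+9 = 11.
Scaling by 2 multiplies the area by 2² = 4 (so the new area is 342) and multiplies the boundary lattice-point count by 2, giving 22.
By Pick's theorem, the interior count of the dilated polygon is 342 − 22/2 + 1 = 332.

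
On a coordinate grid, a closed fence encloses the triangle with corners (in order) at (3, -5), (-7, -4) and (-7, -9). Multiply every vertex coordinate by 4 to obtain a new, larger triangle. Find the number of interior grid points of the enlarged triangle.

Using the shoelace formula, 2A = |(3·(-4) − (-7)·(-5)) + ((-7)·(-9) − (-7)·(-4)) + ((-7)·(-5) − 3·(-9))| = 50, so the area is 25.
The number of boundary lattice points is Σ gcd(|Δx|,|Δy|) = gcd(10,1) + gcd(0,5) + gcd(10,4) = 1+5+2 = 8.
Scaling by 4 multiplies the area by 4² = 16 (so the new area is 400) and multiplies the boundary lattice-point count by 4, giving 32.
By Pick's theorem, the interior count of the dilated polygon is 400 − 32/2 + 1 = 385.

385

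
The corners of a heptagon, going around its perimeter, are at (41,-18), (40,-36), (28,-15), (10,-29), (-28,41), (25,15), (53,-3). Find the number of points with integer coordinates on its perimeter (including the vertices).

Along each edge there are gcd(|Δx|,|Δy|)+1 lattice points, so counting each shared vertex once the boundary has gcd(1,18) + gcd(12,21) + gcd(18,14) + gcd(38,70) + gcd(53,26) + gcd(28,18) + gcd(12,15) = 1+3+2+2+1+2+3 = 14.

14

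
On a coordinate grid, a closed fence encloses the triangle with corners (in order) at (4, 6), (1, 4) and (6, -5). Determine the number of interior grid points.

By the shoelace formula, twice the signed area is |[4·4 − 1·6] + [1·(-5) − 6·4] + [6·6 − 4·(-5)]| = 37, so the area is 18.5.
Summing gcd(|Δx|,|Δy|) over the edges gives the boundary count: gcd(3,2) + gcd(5,9) + gcd(2,11) = 1+1+1 = 3.
By Pick's theorem A = I + B/2 − 1, so I = 18.5 − 3/2 + 1 = 18.

18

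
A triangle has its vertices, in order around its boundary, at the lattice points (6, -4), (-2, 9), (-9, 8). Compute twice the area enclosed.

By the shoelace formula, twice the signed area is |(6·9 − (-2)·(-4)) + ((-2)·8 − (-9)·9) + ((-9)·(-4) − 6·8)| = 99, so the area is 99/2.

99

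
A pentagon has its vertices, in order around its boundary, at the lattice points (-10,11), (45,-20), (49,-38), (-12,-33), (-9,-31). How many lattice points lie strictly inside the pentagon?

Using the shoelace formula, 2A = |((-10)·(-20) − 45·11) + (45·(-38) − 49·(-20)) + (49·(-33) − (-12)·(-38)) + ((-12)·(-31) − (-9)·(-33)) + ((-9)·11 − (-10)·(-31))| = 3432, so the area is 1716.
The number of boundary lattice points is Σ gcd(|Δx|,|Δy|) = gcd(55,31) + gcd(4,18) + gcd(61,5) + gcd(3,2) + gcd(1,42) = 1+2+1+1+1 = 6.
Pick's theorem gives I = A − B/2 + 1 = 1716 − 6/2 + 1 = 1714.

1714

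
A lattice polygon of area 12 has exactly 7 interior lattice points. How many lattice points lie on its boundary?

Pick's theorem gives A = I + B/2 − 1, so B = 2(A − I + 1) = 2(12 − 7 + 1) = 12.

12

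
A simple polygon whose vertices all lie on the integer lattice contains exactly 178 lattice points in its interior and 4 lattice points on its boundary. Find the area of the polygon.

By Pick's theorem, A = I + B/2 − 1 = 178 + 4/2 − 1 = 179.

179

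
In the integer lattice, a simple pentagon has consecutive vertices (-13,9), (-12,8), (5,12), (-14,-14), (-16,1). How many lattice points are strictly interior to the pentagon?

224

By the shoelace formula, twice the signed area is |((-13)·8 − (-12)·9) + ((-12)·12 − 5·8) + (5·(-14) − (-14)·12) + ((-14)·1 − (-16)·(-14)) + ((-16)·9 − (-13)·1)| = 451, so the area is 451/2.
The number of boundary lattice points is Σ gcd(|Δx|,|Δy|) = gcd(1,1) + gcd(17,4) + gcd(19,26) + gcd(2,15) + gcd(3,8) = 1+1+1+1+1 = 5.
Pick's theorem gives I = A − B/2 + 1 = 451/2 − 5/2 + 1 = 224.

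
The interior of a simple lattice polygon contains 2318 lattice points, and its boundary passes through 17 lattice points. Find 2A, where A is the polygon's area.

Pick's theorem states A = I + B/2 − 1, so A = 2318 + 17/2 − 1 = 4651/2.
Hence 2A = 4651.

4651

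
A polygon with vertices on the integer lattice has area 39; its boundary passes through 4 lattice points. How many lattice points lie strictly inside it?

38

Pick's theorem A = I + B/2 − 1 rearranges to I = A − B/2 + 1 = 39 − 4/2 + 1 = 38.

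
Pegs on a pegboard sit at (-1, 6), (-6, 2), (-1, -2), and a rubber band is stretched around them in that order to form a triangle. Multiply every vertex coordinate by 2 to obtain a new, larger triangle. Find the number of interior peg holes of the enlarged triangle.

The shoelace formula gives twice the area as |((-1)·2 − (-6)·6) + ((-6)·(-2) − (-1)·2) + ((-1)·6 − (-1)·(-2))| = 40, so the area is 20.
The number of boundary lattice points is Σ gcd(|Δx|,|Δy|) = gcd(5,4) + gcd(5,4) + gcd(0,8) = 1+1+8 = 10.
Scaling by 2 multiplies the area by 2² = 4 (so the new area is 80) and multiplies the boundary lattice-point count by 2, giving 20.
By Pick's theorem, the interior count of the dilated polygon is 80 − 20/2 + 1 = 71.

71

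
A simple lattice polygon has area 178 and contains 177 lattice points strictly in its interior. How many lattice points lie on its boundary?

4

Pick's theorem gives A = I + B/2 − 1, so B = 2(A − I + 1) = 2(178 − 177 + 1) = 4.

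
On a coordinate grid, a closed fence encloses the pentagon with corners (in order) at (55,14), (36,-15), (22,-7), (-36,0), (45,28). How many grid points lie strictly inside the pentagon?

1708

The shoelace formula gives twice the area as |(55·(-15) − 36·14) + (36·(-7) − 22·(-15)) + (22·0 − (-36)·(-7)) + ((-36)·28 − 45·0) + (45·14 − 55·28)| = 3421, so the area is 3421/2.
The number of boundary lattice points is Σ gcd(|Δx|,|Δy|) = gcd(19,29) + gcd(14,8) + gcd(58,7) + gcd(81,28) + gcd(10,14) = 1+2+1+1+2 = 7.
By Pick's theorem A = I + B/2 − 1, so I = 3421/2 − 7/2 + 1 = 1708.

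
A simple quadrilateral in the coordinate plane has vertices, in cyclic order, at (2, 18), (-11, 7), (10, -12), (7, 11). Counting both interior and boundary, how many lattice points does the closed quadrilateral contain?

289

Using the shoelace formula, 2A = |[2·7 − (-11)·18] + [(-11)·(-12) − 10·7] + [10·11 − 7·(-12)] + [7·18 − 2·11]| = 572, so the area is 286.
The number of boundary lattice points is Σ gcd(|Δx|,|Δy|) = gcd(13,11) + gcd(21,19) + gcd(3,23) + gcd(5,7) = 1+1+1+1 = 4.
Pick's theorem gives I = A − B/2 + 1 = 286 − 4/2 + 1 = 285, so the closed region contains I + B = 285 + 4 = 289 lattice points.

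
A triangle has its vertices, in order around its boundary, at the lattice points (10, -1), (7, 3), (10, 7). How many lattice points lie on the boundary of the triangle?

Along each edge there are gcd(|Δx|,|Δy|)+1 lattice points, so counting each shared vertex once the boundary has gcd(3,4) + gcd(3,4) + gcd(0,8) = 1+1+8 = 10.

10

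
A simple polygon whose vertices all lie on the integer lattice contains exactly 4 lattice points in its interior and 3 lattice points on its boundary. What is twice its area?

9

By Pick's theorem, A = I + B/2 − 1 = 4 + 3/2 − 1 = 9/2.
Hence 2A = 9.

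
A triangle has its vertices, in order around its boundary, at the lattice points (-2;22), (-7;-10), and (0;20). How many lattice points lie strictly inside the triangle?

36

The shoelace formula gives twice the area as |[(-2)·(-10) − (-7)·22] + [(-7)·20 − 0·(-10)] + [0·22 − (-2)·20]| = 74, so the area is 37.
Summing gcd(|Δx|,|Δy|) over the edges gives the boundary count: gcd(5,32) + gcd(7,30) + gcd(2,2) = 1+1+2 = 4.
Pick's theorem gives I = A − B/2 + 1 = 37 − 4/2 + 1 = 36.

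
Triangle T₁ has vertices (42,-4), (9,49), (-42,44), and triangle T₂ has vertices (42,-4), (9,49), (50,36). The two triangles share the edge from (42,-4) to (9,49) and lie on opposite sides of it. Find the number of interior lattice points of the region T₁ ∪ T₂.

The union is the simple quadrilateral with vertices (42,-4), (-42,44), (9,49), (50,36) in order.
Using the shoelace formula, 2A = |(42·44 − (-42)·(-4)) + ((-42)·49 − 9·44) + (9·36 − 50·49) + (50·(-4) − 42·36)| = 4612, so the area is 2306.
Summing gcd(|Δx|,|Δy|) over the edges gives the boundary count: gcd(84,48) + gcd(51,5) + gcd(41,13) + gcd(8,40) = 12+1+1+8 = 22.
By Pick's theorem I = A − B/2 + 1 = 2306 − 22/2 + 1 = 2296.

2296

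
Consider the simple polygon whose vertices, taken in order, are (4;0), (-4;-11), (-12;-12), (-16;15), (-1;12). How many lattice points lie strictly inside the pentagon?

Using the shoelace formula, 2A = |(4·(-11) − (-4)·0) + ((-4)·(-12) − (-12)·(-11)) + ((-12)·15 − (-16)·(-12)) + ((-16)·12 − (-1)·15) + ((-1)·0 − 4·12)| = 725, so the area is 725/2.
Summing gcd(|Δx|,|Δy|) over the edges gives the boundary count: gcd(8,11) + gcd(8,1) + gcd(4,27) + gcd(15,3) + gcd(5,12) = 1+1+1+3+1 = 7.
By Pick's theorem A = I + B/2 − 1, so I = 725/2 − 7/2 + 1 = 360.

360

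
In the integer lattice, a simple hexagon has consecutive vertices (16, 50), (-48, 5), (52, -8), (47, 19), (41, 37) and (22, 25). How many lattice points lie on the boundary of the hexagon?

11

Along each edge there are gcd(|Δx|,|Δy|)+1 lattice points, so counting each shared vertex once the boundary has gcd(64,45) + gcd(100,13) + gcd(5,27) + gcd(6,18) + gcd(19,12) + gcd(6,25) = 1+1+1+6+1+1 = 11.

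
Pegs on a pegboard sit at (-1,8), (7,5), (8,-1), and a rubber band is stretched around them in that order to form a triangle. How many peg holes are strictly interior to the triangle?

Using the shoelace formula, 2A = |((-1)·5 − 7·8) + (7·(-1) − 8·5) + (8·8 − (-1)·(-1))| = 45, so the area is 45/2.
Summing gcd(|Δx|,|Δy|) over the edges gives the boundary count: gcd(8,3) + gcd(1,6) + gcd(9,9) = 1+1+9 = 11.
By Pick's theorem A = I + B/2 − 1, so I = 45/2 − 11/2 + 1 = 18.

18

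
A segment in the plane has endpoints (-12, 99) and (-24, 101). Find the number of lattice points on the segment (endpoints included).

3

The number of lattice points on a segment between lattice points is gcd(|Δx|,|Δy|) + 1 = gcd(12,2) + 1 = 2 + 1 = 3.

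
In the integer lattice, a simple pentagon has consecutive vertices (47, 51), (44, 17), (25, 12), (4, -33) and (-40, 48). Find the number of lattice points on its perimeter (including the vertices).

9

The number of boundary lattice points is Σ gcd(|Δx|,|Δy|) = gcd(3,34) + gcd(19,5) + gcd(21,45) + gcd(44,81) + gcd(87,3) = 1+1+3+1+3 = 9.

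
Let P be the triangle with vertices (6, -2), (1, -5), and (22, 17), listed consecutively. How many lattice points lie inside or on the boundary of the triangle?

The shoelace formula gives twice the area as |[6·(-5) − 1·(-2)] + [1·17 − 22·(-5)] + [22·(-2) − 6·17]| = 47, so the area is 23.5.
The number of boundary lattice points is Σ gcd(|Δx|,|Δy|) = gcd(5,3) + gcd(21,22) + gcd(16,19) = 1+1+1 = 3.
Pick's theorem gives I = A − B/2 + 1 = 23.5 − 3/2 + 1 = 23, so the closed region contains I + B = 23 + 3 = 26 lattice points.

26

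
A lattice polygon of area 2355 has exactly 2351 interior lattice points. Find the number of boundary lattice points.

10

Pick's theorem gives A = I + B/2 − 1, so B = 2(A − I + 1) = 2(2355 − 2351 + 1) = 10.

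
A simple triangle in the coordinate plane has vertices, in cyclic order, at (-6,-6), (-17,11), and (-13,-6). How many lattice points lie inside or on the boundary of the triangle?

The shoelace formula gives twice the area as |[(-6)·11 − (-17)·(-6)] + [(-17)·(-6) − (-13)·11] + [(-13)·(-6) − (-6)·(-6)]| = 119, so the area is 59.5.
Summing gcd(|Δx|,|Δy|) over the edges gives the boundary count: gcd(11,17) + gcd(4,17) + gcd(7,0) = 1+1+7 = 9.
Pick's theorem gives I = A − B/2 + 1 = 59.5 − 9/2 + 1 = 56, so the closed region contains I + B = 56 + 9 = 65 lattice points.

65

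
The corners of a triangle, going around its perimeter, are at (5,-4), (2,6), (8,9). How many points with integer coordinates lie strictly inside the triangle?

Using the shoelace formula, 2A = |[5·6 − 2·(-4)] + [2·9 − 8·6] + [8·(-4) − 5·9]| = 69, so the area is 34.5.
Along each edge there are gcd(|Δx|,|Δy|)+1 lattice points, so counting each shared vertex once the boundary has gcd(3,10) + gcd(6,3) + gcd(3,13) = 1+3+1 = 5.
Pick's theorem gives I = A − B/2 + 1 = 34.5 − 5/2 + 1 = 33.

33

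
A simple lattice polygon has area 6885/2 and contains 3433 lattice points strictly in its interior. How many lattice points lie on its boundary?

21

Pick's theorem gives A = I + B/2 − 1, so B = 2(A − I + 1) = 2(6885/2 − 3433 + 1) = 21.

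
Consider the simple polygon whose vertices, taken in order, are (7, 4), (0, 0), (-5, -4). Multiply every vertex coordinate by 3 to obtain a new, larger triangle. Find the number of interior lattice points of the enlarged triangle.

28

Using the shoelace formula, 2A = |(7·0 − 0·4) + (0·(-4) − (-5)·0) + ((-5)·4 − 7·(-4))| = 8, so the area is 4.
Along each edge there are gcd(|Δx|,|Δy|)+1 lattice points, so counting each shared vertex once the boundary has gcd(7,4) + gcd(5,4) + gcd(12,8) = 1+1+4 = 6.
Scaling by 3 multiplies the area by 3² = 9 (so the new area is 36) and multiplies the boundary lattice-point count by 3, giving 18.
By Pick's theorem, the interior count of the dilated polygon is 36 − 18/2 + 1 = 28.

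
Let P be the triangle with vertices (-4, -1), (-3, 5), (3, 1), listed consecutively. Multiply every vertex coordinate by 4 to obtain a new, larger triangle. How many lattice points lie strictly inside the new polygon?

The shoelace formula gives twice the area as |((-4)·5 − (-3)·(-1)) + ((-3)·1 − 3·5) + (3·(-1) − (-4)·1)| = 40, so the area is 20.
Summing gcd(|Δx|,|Δy|) over the edges gives the boundary count: gcd(1,6) + gcd(6,4) + gcd(7,2) = 1+2+1 = 4.
Scaling by 4 multiplies the area by 4² = 16 (so the new area is 320) and multiplies the boundary lattice-point count by 4, giving 16.
By Pick's theorem, the interior count of the dilated polygon is 320 − 16/2 + 1 = 313.

313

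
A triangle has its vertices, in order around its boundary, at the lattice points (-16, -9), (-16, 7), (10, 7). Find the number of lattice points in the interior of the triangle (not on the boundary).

187

By the shoelace formula, twice the signed area is |[(-16)·7 − (-16)·(-9)] + [(-16)·7 − 10·7] + [10·(-9) − (-16)·7]| = 416, so the area is 208.
The number of boundary lattice points is Σ gcd(|Δx|,|Δy|) = gcd(0,16) + gcd(26,0) + gcd(26,16) = 16+26+2 = 44.
By Pick's theorem A = I + B/2 − 1, so I = 208 − 44/2 + 1 = 187.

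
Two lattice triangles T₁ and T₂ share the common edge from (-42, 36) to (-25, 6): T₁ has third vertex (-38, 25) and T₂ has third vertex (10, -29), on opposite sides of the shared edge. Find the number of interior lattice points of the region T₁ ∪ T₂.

237

The union is the simple quadrilateral with vertices (-42, 36), (-38, 25), (-25, 6), (10, -29) in order.
The shoelace formula gives twice the area as |((-42)·25 − (-38)·36) + ((-38)·6 − (-25)·25) + ((-25)·(-29) − 10·6) + (10·36 − (-42)·(-29))| = 522, so the area is 261.
The number of boundary lattice points is Σ gcd(|Δx|,|Δy|) = gcd(4,11) + gcd(13,19) + gcd(35,35) + gcd(52,65) = 1+1+35+13 = 50.
By Pick's theorem I = A − B/2 + 1 = 261 − 50/2 + 1 = 237.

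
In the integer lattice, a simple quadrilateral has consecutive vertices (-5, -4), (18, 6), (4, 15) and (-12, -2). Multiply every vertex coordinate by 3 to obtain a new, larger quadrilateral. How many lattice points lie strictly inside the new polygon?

The shoelace formula gives twice the area as |[(-5)·6 − 18·(-4)] + [18·15 − 4·6] + [4·(-2) − (-12)·15] + [(-12)·(-4) − (-5)·(-2)]| = 498, so the area is 249.
The number of boundary lattice points is Σ gcd(|Δx|,|Δy|) = gcd(23,10) + gcd(14,9) + gcd(16,17) + gcd(7,2) = 1+1+1+1 = 4.
Scaling by 3 multiplies the area by 3² = 9 (so the new area is 2241) and multiplies the boundary lattice-point count by 3, giving 12.
By Pick's theorem, the interior count of the dilated polygon is 2241 − 12/2 + 1 = 2236.

2236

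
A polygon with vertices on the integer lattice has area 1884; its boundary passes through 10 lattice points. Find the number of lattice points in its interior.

1880

Pick's theorem A = I + B/2 − 1 rearranges to I = A − B/2 + 1 = 1884 − 10/2 + 1 = 1880.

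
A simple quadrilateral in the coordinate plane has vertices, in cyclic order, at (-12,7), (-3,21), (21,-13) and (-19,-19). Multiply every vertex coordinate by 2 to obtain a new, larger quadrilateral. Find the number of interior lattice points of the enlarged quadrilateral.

3275

Using the shoelace formula, 2A = |[(-12)·21 − (-3)·7] + [(-3)·(-13) − 21·21] + [21·(-19) − (-19)·(-13)] + [(-19)·7 − (-12)·(-19)]| = 1640, so the area is 820.
The number of boundary lattice points is Σ gcd(|Δx|,|Δy|) = gcd(9,14) + gcd(24,34) + gcd(40,6) + gcd(7,26) = 1+2+2+1 = 6.
Scaling by 2 multiplies the area by 2² = 4 (so the new area is 3280) and multiplies the boundary lattice-point count by 2, giving 12.
By Pick's theorem, the interior count of the dilated polygon is 3280 − 12/2 + 1 = 3275.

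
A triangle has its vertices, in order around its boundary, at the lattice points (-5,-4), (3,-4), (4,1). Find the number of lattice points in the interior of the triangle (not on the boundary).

16

Using the shoelace formula, 2A = |((-5)·(-4) − 3·(-4)) + (3·1 − 4·(-4)) + (4·(-4) − (-5)·1)| = 40, so the area is 20.
Summing gcd(|Δx|,|Δy|) over the edges gives the boundary count: gcd(8,0) + gcd(1,5) + gcd(9,5) = 8+1+1 = 10.
Pick's theorem gives I = A − B/2 + 1 = 20 − 10/2 + 1 = 16.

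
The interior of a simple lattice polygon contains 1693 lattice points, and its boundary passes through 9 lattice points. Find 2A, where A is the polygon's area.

Pick's theorem states A = I + B/2 − 1, so A = 1693 + 9/2 − 1 = 3393/2.
Hence 2A = 3393.

3393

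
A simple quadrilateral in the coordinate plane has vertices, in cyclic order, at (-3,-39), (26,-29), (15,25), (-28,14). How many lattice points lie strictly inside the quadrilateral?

2114

Using the shoelace formula, 2A = |((-3)·(-29) − 26·(-39)) + (26·25 − 15·(-29)) + (15·14 − (-28)·25) + ((-28)·(-39) − (-3)·14)| = 4230, so the area is 2115.
Summing gcd(|Δx|,|Δy|) over the edges gives the boundary count: gcd(29,10) + gcd(11,54) + gcd(43,11) + gcd(25,53) = 1+1+1+1 = 4.
Pick's theorem gives I = A − B/2 + 1 = 2115 − 4/2 + 1 = 2114.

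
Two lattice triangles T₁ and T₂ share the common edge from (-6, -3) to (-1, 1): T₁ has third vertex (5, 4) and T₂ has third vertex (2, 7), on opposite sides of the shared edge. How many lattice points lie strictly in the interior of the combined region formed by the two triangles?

10

The union is the simple quadrilateral with vertices (-6, -3), (5, 4), (-1, 1), (2, 7) in order.
Using the shoelace formula, 2A = |[(-6)·4 − 5·(-3)] + [5·1 − (-1)·4] + [(-1)·7 − 2·1] + [2·(-3) − (-6)·7]| = 27, so the area is 13.5.
Summing gcd(|Δx|,|Δy|) over the edges gives the boundary count: gcd(11,7) + gcd(6,3) + gcd(3,6) + gcd(8,10) = 1+3+3+2 = 9.
By Pick's theorem I = A − B/2 + 1 = 13.5 − 9/2 + 1 = 10.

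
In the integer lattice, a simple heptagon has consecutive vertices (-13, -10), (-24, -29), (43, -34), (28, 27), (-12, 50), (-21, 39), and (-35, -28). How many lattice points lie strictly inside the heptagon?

4276

The shoelace formula gives twice the area as |[(-13)·(-29) − (-24)·(-10)] + [(-24)·(-34) − 43·(-29)] + [43·27 − 28·(-34)] + [28·50 − (-12)·27] + [(-12)·39 − (-21)·50] + [(-21)·(-28) − (-35)·39] + [(-35)·(-10) − (-13)·(-28)]| = 8558, so the area is 4279.
The number of boundary lattice points is Σ gcd(|Δx|,|Δy|) = gcd(11,19) + gcd(67,5) + gcd(15,61) + gcd(40,23) + gcd(9,11) + gcd(14,67) + gcd(22,18) = 1+1+1+1+1+1+2 = 8.
By Pick's theorem A = I + B/2 − 1, so I = 4279 − 8/2 + 1 = 4276.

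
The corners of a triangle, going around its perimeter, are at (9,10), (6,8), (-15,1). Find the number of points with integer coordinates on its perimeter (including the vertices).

11

Summing gcd(|Δx|,|Δy|) over the edges gives the boundary count: gcd(3,2) + gcd(21,7) + gcd(24,9) = 1+7+3 = 11.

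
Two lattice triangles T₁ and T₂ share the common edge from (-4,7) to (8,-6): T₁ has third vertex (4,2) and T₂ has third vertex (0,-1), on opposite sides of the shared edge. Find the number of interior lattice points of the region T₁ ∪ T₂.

The union is the simple quadrilateral with vertices (-4,7), (4,2), (8,-6), (0,-1) in order.
The shoelace formula gives twice the area as |[(-4)·2 − 4·7] + [4·(-6) − 8·2] + [8·(-1) − 0·(-6)] + [0·7 − (-4)·(-1)]| = 88, so the area is 44.
Along each edge there are gcd(|Δx|,|Δy|)+1 lattice points, so counting each shared vertex once the boundary has gcd(8,5) + gcd(4,8) + gcd(8,5) + gcd(4,8) = 1+4+1+4 = 10.
By Pick's theorem I = A − B/2 + 1 = 44 − 10/2 + 1 = 40.

40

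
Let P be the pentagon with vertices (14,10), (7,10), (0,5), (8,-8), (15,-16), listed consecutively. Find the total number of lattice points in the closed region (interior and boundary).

222

Using the shoelace formula, 2A = |[14·10 − 7·10] + [7·5 − 0·10] + [0·(-8) − 8·5] + [8·(-16) − 15·(-8)] + [15·10 − 14·(-16)]| = 431, so the area is 431/2.
Along each edge there are gcd(|Δx|,|Δy|)+1 lattice points, so counting each shared vertex once the boundary has gcd(7,0) + gcd(7,5) + gcd(8,13) + gcd(7,8) + gcd(1,26) = 7+1+1+1+1 = 11.
Pick's theorem gives I = A − B/2 + 1 = 431/2 − 11/2 + 1 = 211, so the closed region contains I + B = 211 + 11 = 222 lattice points.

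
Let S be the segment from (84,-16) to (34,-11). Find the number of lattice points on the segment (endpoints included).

The number of lattice points on a segment between lattice points is gcd(|Δx|,|Δy|) + 1 = gcd(50,5) + 1 = 5 + 1 = 6.

6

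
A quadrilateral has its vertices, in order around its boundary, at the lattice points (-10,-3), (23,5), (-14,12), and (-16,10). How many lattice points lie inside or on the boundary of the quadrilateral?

286

Using the shoelace formula, 2A = |((-10)·5 − 23·(-3)) + (23·12 − (-14)·5) + ((-14)·10 − (-16)·12) + ((-16)·(-3) − (-10)·10)| = 565, so the area is 282.5.
Summing gcd(|Δx|,|Δy|) over the edges gives the boundary count: gcd(33,8) + gcd(37,7) + gcd(2,2) + gcd(6,13) = 1+1+2+1 = 5.
Pick's theorem gives I = A − B/2 + 1 = 282.5 − 5/2 + 1 = 281, so the closed region contains I + B = 281 + 5 = 286 lattice points.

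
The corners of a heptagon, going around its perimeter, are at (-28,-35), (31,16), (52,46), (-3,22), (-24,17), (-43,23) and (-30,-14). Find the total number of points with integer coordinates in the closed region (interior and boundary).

2565

Using the shoelace formula, 2A = |((-28)·16 − 31·(-35)) + (31·46 − 52·16) + (52·22 − (-3)·46) + ((-3)·17 − (-24)·22) + ((-24)·23 − (-43)·17) + ((-43)·(-14) − (-30)·23) + ((-30)·(-35) − (-28)·(-14))| = 5119, so the area is 2559.5.
The number of boundary lattice points is Σ gcd(|Δx|,|Δy|) = gcd(59,51) + gcd(21,30) + gcd(55,24) + gcd(21,5) + gcd(19,6) + gcd(13,37) + gcd(2,21) = 1+3+1+1+1+1+1 = 9.
Pick's theorem gives I = A − B/2 + 1 = 2559.5 − 9/2 + 1 = 2556, so the closed region contains I + B = 2556 + 9 = 2565 lattice points.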